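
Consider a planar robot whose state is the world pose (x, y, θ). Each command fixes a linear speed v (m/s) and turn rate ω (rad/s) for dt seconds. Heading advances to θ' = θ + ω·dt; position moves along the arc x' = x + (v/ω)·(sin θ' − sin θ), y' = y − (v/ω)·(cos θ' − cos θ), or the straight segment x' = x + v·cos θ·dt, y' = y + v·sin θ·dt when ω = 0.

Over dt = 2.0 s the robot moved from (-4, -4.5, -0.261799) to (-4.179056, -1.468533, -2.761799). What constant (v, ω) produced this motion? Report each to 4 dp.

v = -2.0000, ω = -1.2500

Δθ = -2.761799 − -0.261799 = -2.500000
ω = Δθ/dt = -2.500000/2.0 = -1.2500
R = −Δy/(cos θ' − cos θ) = 1.6000
v = R·ω = 1.6000·-1.2500 = -2.0000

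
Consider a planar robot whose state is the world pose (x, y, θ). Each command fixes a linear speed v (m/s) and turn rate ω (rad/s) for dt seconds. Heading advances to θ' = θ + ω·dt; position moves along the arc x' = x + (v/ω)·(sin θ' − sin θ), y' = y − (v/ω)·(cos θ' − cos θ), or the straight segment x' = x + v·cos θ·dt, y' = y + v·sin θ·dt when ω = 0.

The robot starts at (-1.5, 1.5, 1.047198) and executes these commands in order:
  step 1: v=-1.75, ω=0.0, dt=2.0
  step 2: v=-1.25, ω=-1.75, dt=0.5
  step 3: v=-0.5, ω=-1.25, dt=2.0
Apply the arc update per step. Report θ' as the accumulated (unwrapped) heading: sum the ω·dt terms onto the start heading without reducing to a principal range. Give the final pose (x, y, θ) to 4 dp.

(-4.1055, -1.2089, -2.3278)

step 1: θ'=1.0472 (straight) → pose (-3.2500, -1.5311, 1.0472)
step 2: θ'=0.1722 (R=0.7143) → pose (-3.7462, -1.8777, 0.1722)
step 3: θ'=-2.3278 (R=0.4000) → pose (-4.1055, -1.2089, -2.3278)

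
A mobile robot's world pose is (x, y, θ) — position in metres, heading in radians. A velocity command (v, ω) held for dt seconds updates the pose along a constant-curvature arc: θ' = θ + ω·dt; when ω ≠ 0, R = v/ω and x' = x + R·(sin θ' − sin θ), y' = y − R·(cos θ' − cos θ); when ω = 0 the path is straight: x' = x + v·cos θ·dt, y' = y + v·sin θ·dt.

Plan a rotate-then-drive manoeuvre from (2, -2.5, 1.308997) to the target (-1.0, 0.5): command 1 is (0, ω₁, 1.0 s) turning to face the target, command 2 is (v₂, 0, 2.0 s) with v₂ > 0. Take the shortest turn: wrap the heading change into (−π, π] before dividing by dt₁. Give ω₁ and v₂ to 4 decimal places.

heading to target = atan2(0.5−-2.5, -1−2) = 2.3562
Δθ = wrap(2.3562 − 1.3090) = 1.0472; ω₁ = Δθ/dt₁ = 1.0472
distance = √((-1−2)² + (0.5−-2.5)²) = 4.2426; v₂ = distance/dt₂ = 2.1213

ω₁ = 1.0472, v₂ = 2.1213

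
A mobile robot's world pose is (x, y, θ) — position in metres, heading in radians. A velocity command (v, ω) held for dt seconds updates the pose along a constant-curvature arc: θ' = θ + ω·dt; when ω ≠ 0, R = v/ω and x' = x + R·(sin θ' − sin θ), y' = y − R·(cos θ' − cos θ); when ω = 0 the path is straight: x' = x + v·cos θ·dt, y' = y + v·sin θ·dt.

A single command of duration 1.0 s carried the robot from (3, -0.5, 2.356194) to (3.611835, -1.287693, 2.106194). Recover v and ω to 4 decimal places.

v = -1.0000, ω = -0.2500

Δθ = 2.106194 − 2.356194 = -0.250000
ω = Δθ/dt = -0.250000/1.0 = -0.2500
R = −Δy/(cos θ' − cos θ) = 4.0000
v = R·ω = 4.0000·-0.2500 = -1.0000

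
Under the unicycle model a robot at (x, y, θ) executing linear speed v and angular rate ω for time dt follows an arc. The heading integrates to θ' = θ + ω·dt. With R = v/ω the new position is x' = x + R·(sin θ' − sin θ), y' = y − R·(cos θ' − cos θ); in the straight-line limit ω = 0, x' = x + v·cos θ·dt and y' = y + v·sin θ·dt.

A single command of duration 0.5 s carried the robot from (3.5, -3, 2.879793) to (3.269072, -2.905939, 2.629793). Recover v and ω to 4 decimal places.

Δθ = 2.629793 − 2.879793 = -0.250000
ω = Δθ/dt = -0.250000/0.5 = -0.5000
R = Δx/(sin θ' − sin θ) = -1.0000
v = R·ω = -1.0000·-0.5000 = 0.5000

v = 0.5000, ω = -0.5000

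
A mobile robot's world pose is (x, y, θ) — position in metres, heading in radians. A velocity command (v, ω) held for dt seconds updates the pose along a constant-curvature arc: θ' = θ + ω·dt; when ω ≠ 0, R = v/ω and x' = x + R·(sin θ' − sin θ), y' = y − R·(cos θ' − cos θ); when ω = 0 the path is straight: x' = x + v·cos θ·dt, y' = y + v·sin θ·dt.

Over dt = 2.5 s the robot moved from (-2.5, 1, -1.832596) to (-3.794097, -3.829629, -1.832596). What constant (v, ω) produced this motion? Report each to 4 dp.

Δθ = -1.832596 − -1.832596 = 0.000000
ω = Δθ/dt = 0.000000/2.5 = 0.0000
ω = 0 → v = (Δx·cos θ + Δy·sin θ)/dt = 2.0000

v = 2.0000, ω = 0.0000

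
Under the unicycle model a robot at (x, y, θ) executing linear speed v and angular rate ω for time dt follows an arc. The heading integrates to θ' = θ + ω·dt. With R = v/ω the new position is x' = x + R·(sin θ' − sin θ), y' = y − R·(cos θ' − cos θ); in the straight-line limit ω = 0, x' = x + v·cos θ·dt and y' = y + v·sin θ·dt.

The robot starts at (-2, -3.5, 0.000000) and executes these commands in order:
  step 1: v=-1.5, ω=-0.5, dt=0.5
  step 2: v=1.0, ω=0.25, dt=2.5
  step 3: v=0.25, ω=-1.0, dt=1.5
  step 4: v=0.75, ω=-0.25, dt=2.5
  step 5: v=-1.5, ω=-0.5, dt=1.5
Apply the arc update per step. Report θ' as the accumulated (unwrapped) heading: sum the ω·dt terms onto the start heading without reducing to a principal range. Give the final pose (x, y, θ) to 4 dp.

(1.4313, -3.3375, -2.5000)

step 1: θ'=-0.2500 (R=3.0000) → pose (-2.7422, -3.4067, -0.2500)
step 2: θ'=0.3750 (R=4.0000) → pose (-0.2875, -3.2531, 0.3750)
step 3: θ'=-1.1250 (R=-0.2500) → pose (0.0296, -3.3780, -1.1250)
step 4: θ'=-1.7500 (R=-3.0000) → pose (0.2748, -5.2062, -1.7500)
step 5: θ'=-2.5000 (R=3.0000) → pose (1.4313, -3.3375, -2.5000)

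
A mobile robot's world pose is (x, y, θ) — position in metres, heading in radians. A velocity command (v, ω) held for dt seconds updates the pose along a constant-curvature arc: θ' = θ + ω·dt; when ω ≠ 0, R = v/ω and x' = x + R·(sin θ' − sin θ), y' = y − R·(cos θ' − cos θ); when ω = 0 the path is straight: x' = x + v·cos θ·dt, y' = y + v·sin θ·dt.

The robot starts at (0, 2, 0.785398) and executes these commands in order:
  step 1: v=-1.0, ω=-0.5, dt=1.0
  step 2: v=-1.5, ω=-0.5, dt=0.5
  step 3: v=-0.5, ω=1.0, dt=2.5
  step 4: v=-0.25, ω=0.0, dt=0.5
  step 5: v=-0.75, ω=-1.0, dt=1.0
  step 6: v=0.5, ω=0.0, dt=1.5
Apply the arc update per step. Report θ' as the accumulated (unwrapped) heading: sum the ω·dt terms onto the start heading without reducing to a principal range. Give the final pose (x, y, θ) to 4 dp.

step 1: θ'=0.2854 (R=2.0000) → pose (-0.8511, 1.4951, 0.2854)
step 2: θ'=0.0354 (R=3.0000) → pose (-1.5896, 1.3756, 0.0354)
step 3: θ'=2.5354 (R=-0.5000) → pose (-1.8568, 0.4650, 2.5354)
step 4: θ'=2.5354 (straight) → pose (-1.7540, 0.3938, 2.5354)
step 5: θ'=1.5354 (R=0.7500) → pose (-1.4318, -0.2491, 1.5354)
step 6: θ'=1.5354 (straight) → pose (-1.4053, 0.5004, 1.5354)

(-1.4053, 0.5004, 1.5354)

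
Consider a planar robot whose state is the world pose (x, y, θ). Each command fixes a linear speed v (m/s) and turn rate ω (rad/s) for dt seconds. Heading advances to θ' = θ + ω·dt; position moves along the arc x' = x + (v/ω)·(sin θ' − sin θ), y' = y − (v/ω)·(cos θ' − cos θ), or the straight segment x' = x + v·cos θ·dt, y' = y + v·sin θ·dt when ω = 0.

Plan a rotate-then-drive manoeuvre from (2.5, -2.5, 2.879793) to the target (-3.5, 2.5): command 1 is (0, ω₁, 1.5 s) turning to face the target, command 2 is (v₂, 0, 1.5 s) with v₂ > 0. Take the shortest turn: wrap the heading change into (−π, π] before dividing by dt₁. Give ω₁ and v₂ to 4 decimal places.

ω₁ = -0.2886, v₂ = 5.2068

heading to target = atan2(2.5−-2.5, -3.5−2.5) = 2.4469
Δθ = wrap(2.4469 − 2.8798) = -0.4329; ω₁ = Δθ/dt₁ = -0.2886
distance = √((-3.5−2.5)² + (2.5−-2.5)²) = 7.8102; v₂ = distance/dt₂ = 5.2068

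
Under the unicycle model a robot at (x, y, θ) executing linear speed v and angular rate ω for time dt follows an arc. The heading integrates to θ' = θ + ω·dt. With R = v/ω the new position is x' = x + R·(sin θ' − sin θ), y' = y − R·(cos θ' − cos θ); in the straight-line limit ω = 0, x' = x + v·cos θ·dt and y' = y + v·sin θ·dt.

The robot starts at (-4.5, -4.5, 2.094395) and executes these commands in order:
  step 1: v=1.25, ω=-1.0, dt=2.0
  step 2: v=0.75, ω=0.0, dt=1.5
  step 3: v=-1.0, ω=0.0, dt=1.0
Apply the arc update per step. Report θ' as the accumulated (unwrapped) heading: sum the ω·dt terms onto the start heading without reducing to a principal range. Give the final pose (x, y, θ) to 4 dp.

step 1: θ'=0.0944 (R=-1.2500) → pose (-3.5353, -2.6306, 0.0944)
step 2: θ'=0.0944 (straight) → pose (-2.4153, -2.5245, 0.0944)
step 3: θ'=0.0944 (straight) → pose (-3.4108, -2.6188, 0.0944)

(-3.4108, -2.6188, 0.0944)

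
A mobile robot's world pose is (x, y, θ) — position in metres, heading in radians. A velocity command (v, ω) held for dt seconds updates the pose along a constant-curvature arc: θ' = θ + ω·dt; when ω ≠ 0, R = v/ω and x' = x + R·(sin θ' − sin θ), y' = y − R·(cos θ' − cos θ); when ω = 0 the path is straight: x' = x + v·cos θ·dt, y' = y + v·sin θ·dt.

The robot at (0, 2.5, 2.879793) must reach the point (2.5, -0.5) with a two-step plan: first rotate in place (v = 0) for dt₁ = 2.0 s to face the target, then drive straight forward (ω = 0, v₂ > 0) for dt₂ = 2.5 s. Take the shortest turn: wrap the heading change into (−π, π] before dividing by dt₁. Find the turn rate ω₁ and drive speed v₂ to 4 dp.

heading to target = atan2(-0.5−2.5, 2.5−0) = -0.8761
Δθ = wrap(-0.8761 − 2.8798) = 2.5273; ω₁ = Δθ/dt₁ = 1.2637
distance = √((2.5−0)² + (-0.5−2.5)²) = 3.9051; v₂ = distance/dt₂ = 1.5620

ω₁ = 1.2637, v₂ = 1.5620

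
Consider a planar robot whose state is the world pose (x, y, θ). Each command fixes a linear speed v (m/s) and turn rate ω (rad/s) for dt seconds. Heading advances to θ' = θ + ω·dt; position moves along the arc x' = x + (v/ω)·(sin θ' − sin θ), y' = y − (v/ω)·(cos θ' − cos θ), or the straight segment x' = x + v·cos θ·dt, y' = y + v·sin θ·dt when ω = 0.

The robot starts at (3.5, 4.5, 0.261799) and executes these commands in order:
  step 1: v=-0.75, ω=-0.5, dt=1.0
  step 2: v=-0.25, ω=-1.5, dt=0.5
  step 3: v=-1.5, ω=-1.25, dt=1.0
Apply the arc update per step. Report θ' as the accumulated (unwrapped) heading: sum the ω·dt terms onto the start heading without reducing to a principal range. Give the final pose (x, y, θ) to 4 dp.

step 1: θ'=-0.2382 (R=1.5000) → pose (2.7578, 4.4912, -0.2382)
step 2: θ'=-0.9882 (R=0.1667) → pose (2.6580, 4.5615, -0.9882)
step 3: θ'=-2.2382 (R=1.2000) → pose (2.7175, 5.9645, -2.2382)

(2.7175, 5.9645, -2.2382)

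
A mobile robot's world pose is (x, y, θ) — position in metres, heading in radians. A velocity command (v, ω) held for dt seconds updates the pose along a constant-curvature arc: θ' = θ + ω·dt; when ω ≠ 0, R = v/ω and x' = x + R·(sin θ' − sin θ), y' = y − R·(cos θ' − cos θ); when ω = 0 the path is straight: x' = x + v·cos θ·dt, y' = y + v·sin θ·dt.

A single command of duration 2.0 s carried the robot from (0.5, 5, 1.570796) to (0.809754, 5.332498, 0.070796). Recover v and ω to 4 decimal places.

Δθ = 0.070796 − 1.570796 = -1.500000
ω = Δθ/dt = -1.500000/2.0 = -0.7500
R = −Δy/(cos θ' − cos θ) = -0.3333
v = R·ω = -0.3333·-0.7500 = 0.2500

v = 0.2500, ω = -0.7500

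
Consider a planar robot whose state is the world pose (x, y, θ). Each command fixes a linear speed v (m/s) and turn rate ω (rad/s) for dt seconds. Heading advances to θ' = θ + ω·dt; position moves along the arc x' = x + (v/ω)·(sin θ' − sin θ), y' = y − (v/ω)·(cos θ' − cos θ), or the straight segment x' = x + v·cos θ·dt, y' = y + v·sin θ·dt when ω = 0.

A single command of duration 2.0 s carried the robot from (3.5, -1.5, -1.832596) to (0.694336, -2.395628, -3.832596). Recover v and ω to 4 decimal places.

Δθ = -3.832596 − -1.832596 = -2.000000
ω = Δθ/dt = -2.000000/2.0 = -1.0000
R = Δx/(sin θ' − sin θ) = -1.7500
v = R·ω = -1.7500·-1.0000 = 1.7500

v = 1.7500, ω = -1.0000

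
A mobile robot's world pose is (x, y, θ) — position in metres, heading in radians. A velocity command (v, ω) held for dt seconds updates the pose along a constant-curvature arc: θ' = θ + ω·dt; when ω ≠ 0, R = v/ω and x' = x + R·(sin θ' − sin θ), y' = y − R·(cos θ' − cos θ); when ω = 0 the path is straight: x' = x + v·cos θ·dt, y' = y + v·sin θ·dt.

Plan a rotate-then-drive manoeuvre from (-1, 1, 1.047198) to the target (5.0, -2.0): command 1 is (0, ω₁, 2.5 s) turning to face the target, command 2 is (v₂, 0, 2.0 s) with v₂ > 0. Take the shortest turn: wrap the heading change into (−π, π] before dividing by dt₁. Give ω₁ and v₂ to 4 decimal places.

heading to target = atan2(-2−1, 5−-1) = -0.4636
Δθ = wrap(-0.4636 − 1.0472) = -1.5108; ω₁ = Δθ/dt₁ = -0.6043
distance = √((5−-1)² + (-2−1)²) = 6.7082; v₂ = distance/dt₂ = 3.3541

ω₁ = -0.6043, v₂ = 3.3541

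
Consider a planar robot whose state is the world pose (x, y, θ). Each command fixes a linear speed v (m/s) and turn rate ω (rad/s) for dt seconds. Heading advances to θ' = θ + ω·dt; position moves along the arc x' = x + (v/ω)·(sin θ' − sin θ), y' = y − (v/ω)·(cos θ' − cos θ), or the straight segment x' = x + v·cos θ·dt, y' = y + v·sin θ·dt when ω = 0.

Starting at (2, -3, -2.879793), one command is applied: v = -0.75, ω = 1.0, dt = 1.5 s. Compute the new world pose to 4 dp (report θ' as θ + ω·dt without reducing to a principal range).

(2.5422, -2.1332, -1.3798)

θ' = -2.8798 + 1.0·1.5 = -1.3798
R = v/ω = -0.75/1.0 = -0.7500
x' = 2 + -0.7500·(sin -1.3798 − sin -2.8798) = 2.5422
y' = -3 − -0.7500·(cos -1.3798 − cos -2.8798) = -2.1332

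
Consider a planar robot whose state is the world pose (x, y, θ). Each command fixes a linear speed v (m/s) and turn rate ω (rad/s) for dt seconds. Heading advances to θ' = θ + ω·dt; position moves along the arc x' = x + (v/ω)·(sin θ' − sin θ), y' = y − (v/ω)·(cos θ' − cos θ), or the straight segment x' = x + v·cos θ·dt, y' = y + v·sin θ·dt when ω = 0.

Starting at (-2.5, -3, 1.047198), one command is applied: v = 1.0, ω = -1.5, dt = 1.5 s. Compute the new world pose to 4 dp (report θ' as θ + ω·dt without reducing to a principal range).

θ' = 1.0472 + -1.5·1.5 = -1.2028
R = v/ω = 1.0/-1.5 = -0.6667
x' = -2.5 + -0.6667·(sin -1.2028 − sin 1.0472) = -1.3006
y' = -3 − -0.6667·(cos -1.2028 − cos 1.0472) = -3.0935

(-1.3006, -3.0935, -1.2028)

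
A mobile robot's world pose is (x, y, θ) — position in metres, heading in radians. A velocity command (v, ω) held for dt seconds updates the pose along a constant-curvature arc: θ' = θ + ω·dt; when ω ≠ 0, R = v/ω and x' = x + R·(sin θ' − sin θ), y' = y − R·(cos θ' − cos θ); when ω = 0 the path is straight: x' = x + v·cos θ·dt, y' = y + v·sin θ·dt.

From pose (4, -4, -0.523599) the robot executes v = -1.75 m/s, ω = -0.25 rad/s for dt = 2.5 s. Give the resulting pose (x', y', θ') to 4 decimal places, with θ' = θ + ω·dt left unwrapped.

(1.1147, -0.8062, -1.1486)

θ' = -0.5236 + -0.25·2.5 = -1.1486
R = v/ω = -1.75/-0.25 = 7.0000
x' = 4 + 7.0000·(sin -1.1486 − sin -0.5236) = 1.1147
y' = -4 − 7.0000·(cos -1.1486 − cos -0.5236) = -0.8062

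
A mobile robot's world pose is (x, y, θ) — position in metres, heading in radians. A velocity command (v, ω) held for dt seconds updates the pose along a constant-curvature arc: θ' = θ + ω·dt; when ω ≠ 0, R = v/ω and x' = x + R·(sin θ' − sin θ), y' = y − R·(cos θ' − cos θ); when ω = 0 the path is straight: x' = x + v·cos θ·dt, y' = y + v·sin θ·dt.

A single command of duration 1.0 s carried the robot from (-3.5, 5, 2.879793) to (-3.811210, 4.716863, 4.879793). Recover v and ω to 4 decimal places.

v = 0.5000, ω = 2.0000

Δθ = 4.879793 − 2.879793 = 2.000000
ω = Δθ/dt = 2.000000/1.0 = 2.0000
R = Δx/(sin θ' − sin θ) = 0.2500
v = R·ω = 0.2500·2.0000 = 0.5000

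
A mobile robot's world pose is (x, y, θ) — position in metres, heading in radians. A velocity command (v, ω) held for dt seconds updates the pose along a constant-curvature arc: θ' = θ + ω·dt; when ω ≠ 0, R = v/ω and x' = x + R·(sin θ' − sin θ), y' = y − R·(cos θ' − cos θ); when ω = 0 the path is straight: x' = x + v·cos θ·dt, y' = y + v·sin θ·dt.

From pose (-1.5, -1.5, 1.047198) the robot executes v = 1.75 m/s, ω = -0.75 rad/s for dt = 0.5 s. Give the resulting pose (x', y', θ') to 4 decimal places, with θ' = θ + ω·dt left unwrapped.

(-0.9323, -0.8409, 0.6722)

θ' = 1.0472 + -0.75·0.5 = 0.6722
R = v/ω = 1.75/-0.75 = -2.3333
x' = -1.5 + -2.3333·(sin 0.6722 − sin 1.0472) = -0.9323
y' = -1.5 − -2.3333·(cos 0.6722 − cos 1.0472) = -0.8409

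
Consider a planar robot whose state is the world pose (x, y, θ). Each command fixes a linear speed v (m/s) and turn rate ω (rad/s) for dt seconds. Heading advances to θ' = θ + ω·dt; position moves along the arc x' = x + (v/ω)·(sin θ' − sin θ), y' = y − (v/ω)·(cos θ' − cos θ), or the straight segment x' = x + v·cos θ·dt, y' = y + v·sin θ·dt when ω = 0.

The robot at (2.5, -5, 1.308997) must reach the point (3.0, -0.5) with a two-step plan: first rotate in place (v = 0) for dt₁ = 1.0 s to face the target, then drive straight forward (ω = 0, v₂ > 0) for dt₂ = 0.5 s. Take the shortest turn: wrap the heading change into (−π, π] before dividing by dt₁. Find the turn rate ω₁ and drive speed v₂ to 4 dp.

ω₁ = 0.1511, v₂ = 9.0554

heading to target = atan2(-0.5−-5, 3−2.5) = 1.4601
Δθ = wrap(1.4601 − 1.3090) = 0.1511; ω₁ = Δθ/dt₁ = 0.1511
distance = √((3−2.5)² + (-0.5−-5)²) = 4.5277; v₂ = distance/dt₂ = 9.0554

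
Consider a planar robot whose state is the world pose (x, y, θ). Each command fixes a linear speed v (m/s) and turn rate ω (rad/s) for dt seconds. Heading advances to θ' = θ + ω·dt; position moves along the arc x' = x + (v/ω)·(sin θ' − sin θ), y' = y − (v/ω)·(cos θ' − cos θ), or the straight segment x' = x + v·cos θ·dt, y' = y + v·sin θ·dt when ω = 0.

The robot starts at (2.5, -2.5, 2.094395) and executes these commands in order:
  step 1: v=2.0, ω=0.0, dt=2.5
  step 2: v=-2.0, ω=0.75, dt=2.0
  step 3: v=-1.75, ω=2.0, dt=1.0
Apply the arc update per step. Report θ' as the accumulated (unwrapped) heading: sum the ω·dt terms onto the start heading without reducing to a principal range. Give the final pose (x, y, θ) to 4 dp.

step 1: θ'=2.0944 (straight) → pose (0.0000, 1.8301, 2.0944)
step 2: θ'=3.5944 (R=-2.6667) → pose (3.4760, 0.7655, 3.5944)
step 3: θ'=5.5944 (R=-0.8750) → pose (3.6494, 2.2279, 5.5944)

(3.6494, 2.2279, 5.5944)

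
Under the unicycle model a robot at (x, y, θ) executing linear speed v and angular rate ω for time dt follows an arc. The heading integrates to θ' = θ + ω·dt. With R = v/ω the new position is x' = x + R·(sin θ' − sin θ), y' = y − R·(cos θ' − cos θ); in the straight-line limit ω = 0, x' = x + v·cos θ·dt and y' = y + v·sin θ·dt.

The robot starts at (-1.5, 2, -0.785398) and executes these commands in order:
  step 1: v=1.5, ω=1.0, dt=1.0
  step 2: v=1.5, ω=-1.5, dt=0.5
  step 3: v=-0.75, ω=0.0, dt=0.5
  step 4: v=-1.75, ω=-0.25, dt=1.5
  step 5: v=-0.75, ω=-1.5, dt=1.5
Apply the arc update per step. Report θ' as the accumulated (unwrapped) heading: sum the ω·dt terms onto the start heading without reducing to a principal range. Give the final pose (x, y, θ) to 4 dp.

step 1: θ'=0.2146 (R=1.5000) → pose (-0.1199, 1.5951, 0.2146)
step 2: θ'=-0.5354 (R=-1.0000) → pose (0.6032, 1.4781, -0.5354)
step 3: θ'=-0.5354 (straight) → pose (0.2807, 1.6694, -0.5354)
step 4: θ'=-0.9104 (R=7.0000) → pose (-1.6762, 3.3958, -0.9104)
step 5: θ'=-3.1604 (R=0.5000) → pose (-1.2720, 4.2025, -3.1604)

(-1.2720, 4.2025, -3.1604)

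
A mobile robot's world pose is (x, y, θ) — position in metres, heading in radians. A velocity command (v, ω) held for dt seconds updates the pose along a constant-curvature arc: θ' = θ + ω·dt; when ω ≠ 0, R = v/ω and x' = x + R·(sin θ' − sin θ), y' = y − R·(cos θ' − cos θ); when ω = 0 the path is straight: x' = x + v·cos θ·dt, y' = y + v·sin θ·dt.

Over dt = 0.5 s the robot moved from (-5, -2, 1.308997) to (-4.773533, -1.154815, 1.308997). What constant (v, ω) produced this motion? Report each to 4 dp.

Δθ = 1.308997 − 1.308997 = 0.000000
ω = Δθ/dt = 0.000000/0.5 = 0.0000
ω = 0 → v = (Δx·cos θ + Δy·sin θ)/dt = 1.7500

v = 1.7500, ω = 0.0000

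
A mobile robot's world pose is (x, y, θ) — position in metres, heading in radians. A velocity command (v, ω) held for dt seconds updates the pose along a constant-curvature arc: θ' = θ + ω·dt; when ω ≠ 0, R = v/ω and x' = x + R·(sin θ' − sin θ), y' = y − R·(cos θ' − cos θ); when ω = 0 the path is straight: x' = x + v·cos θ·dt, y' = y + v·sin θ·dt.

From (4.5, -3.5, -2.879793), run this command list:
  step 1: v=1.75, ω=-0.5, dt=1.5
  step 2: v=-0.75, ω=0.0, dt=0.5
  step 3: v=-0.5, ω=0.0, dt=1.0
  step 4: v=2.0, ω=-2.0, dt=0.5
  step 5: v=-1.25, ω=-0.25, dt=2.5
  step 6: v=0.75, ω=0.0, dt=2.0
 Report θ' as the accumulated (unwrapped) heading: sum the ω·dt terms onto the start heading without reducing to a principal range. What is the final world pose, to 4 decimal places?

step 1: θ'=-3.6298 (R=-3.5000) → pose (1.9525, -3.2104, -3.6298)
step 2: θ'=-3.6298 (straight) → pose (2.2837, -3.3863, -3.6298)
step 3: θ'=-3.6298 (straight) → pose (2.7253, -3.6208, -3.6298)
step 4: θ'=-4.6298 (R=-1.0000) → pose (2.1977, -2.8201, -4.6298)
step 5: θ'=-5.2548 (R=5.0000) → pose (1.4971, -5.8136, -5.2548)
step 6: θ'=-5.2548 (straight) → pose (2.2714, -4.5289, -5.2548)

(2.2714, -4.5289, -5.2548)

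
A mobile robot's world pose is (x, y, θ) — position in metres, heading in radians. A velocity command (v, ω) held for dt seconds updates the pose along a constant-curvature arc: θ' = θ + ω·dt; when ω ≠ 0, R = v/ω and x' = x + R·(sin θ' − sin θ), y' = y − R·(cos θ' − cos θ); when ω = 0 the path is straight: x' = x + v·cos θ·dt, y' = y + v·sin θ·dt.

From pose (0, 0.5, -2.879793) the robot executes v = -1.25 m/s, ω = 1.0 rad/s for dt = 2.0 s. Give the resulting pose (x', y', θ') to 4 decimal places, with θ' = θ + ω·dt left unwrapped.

θ' = -2.8798 + 1.0·2.0 = -0.8798
R = v/ω = -1.25/1.0 = -1.2500
x' = 0 + -1.2500·(sin -0.8798 − sin -2.8798) = 0.6397
y' = 0.5 − -1.2500·(cos -0.8798 − cos -2.8798) = 2.5040

(0.6397, 2.5040, -0.8798)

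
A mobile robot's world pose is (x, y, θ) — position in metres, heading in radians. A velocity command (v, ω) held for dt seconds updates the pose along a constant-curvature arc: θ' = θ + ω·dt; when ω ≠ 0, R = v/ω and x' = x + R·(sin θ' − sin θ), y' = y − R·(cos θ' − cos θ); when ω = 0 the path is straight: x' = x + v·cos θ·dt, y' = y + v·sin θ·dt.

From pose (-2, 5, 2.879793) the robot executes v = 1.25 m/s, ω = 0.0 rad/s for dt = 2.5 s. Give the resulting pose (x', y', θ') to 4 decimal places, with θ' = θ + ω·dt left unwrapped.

(-5.0185, 5.8088, 2.8798)

θ' = 2.8798 + 0.0·2.5 = 2.8798
ω = 0 → straight: x' = -2 + 1.25·cos(2.8798)·2.5 = -5.0185
y' = 5 + 1.25·sin(2.8798)·2.5 = 5.8088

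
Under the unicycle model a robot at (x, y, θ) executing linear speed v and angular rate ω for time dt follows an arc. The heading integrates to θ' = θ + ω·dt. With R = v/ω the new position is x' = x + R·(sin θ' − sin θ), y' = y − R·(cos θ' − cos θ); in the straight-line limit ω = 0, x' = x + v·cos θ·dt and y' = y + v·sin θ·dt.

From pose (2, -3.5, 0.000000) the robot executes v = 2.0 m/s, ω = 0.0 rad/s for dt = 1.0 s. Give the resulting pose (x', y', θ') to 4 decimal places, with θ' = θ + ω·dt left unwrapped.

θ' = 0.0000 + 0.0·1.0 = 0.0000
ω = 0 → straight: x' = 2 + 2.0·cos(0.0000)·1.0 = 4.0000
y' = -3.5 + 2.0·sin(0.0000)·1.0 = -3.5000

(4.0000, -3.5000, 0.0000)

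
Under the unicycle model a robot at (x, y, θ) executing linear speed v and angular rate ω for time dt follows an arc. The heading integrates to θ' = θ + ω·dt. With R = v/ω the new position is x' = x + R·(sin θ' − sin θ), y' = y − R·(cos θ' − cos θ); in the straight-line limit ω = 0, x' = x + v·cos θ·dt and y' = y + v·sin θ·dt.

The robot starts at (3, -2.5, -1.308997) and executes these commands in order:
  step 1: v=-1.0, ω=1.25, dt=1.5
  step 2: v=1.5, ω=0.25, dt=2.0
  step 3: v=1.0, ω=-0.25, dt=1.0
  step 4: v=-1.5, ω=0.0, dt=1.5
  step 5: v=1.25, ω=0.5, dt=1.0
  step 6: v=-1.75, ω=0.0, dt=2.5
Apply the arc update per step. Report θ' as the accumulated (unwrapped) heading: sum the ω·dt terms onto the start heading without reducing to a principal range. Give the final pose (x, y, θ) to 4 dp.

(2.3738, -3.8532, 1.3160)

step 1: θ'=0.5660 (R=-0.8000) → pose (1.7982, -2.0318, 0.5660)
step 2: θ'=1.0660 (R=6.0000) → pose (3.8323, 0.1307, 1.0660)
step 3: θ'=0.8160 (R=-4.0000) → pose (4.4198, 0.9368, 0.8160)
step 4: θ'=0.8160 (straight) → pose (2.8782, -0.7021, 0.8160)
step 5: θ'=1.3160 (R=2.5000) → pose (3.4765, 0.3806, 1.3160)
step 6: θ'=1.3160 (straight) → pose (2.3738, -3.8532, 1.3160)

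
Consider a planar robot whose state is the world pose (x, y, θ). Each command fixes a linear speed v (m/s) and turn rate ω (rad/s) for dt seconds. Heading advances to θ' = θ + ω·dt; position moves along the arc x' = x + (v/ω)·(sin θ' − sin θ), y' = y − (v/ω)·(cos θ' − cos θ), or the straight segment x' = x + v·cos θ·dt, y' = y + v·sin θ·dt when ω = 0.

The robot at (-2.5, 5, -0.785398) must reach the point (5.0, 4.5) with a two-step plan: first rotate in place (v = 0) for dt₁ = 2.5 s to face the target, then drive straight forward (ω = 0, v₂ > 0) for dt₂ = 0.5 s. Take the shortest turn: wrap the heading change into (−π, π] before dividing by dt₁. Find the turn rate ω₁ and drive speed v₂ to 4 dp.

ω₁ = 0.2875, v₂ = 15.0333

heading to target = atan2(4.5−5, 5−-2.5) = -0.0666
Δθ = wrap(-0.0666 − -0.7854) = 0.7188; ω₁ = Δθ/dt₁ = 0.2875
distance = √((5−-2.5)² + (4.5−5)²) = 7.5166; v₂ = distance/dt₂ = 15.0333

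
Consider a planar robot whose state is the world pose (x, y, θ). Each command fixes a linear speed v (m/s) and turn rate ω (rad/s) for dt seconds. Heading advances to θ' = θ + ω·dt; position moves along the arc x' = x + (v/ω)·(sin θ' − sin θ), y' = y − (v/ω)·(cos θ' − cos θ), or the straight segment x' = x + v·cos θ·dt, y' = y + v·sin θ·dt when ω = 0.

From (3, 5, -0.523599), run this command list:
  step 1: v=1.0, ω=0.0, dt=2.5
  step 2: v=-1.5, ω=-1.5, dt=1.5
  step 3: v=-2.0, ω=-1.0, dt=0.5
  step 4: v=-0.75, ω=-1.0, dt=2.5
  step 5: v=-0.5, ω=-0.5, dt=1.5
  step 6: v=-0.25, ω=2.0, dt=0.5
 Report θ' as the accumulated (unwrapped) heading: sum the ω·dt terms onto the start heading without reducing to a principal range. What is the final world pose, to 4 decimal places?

step 1: θ'=-0.5236 (straight) → pose (5.1651, 3.7500, -0.5236)
step 2: θ'=-2.7736 (R=1.0000) → pose (5.3053, 5.5491, -2.7736)
step 3: θ'=-3.2736 (R=2.0000) → pose (6.2881, 5.6656, -3.2736)
step 4: θ'=-5.7736 (R=0.7500) → pose (6.5552, 4.2674, -5.7736)
step 5: θ'=-6.5236 (R=1.0000) → pose (5.8293, 4.1691, -6.5236)
step 6: θ'=-5.5236 (R=-0.1250) → pose (5.7134, 4.1383, -5.5236)

(5.7134, 4.1383, -5.5236)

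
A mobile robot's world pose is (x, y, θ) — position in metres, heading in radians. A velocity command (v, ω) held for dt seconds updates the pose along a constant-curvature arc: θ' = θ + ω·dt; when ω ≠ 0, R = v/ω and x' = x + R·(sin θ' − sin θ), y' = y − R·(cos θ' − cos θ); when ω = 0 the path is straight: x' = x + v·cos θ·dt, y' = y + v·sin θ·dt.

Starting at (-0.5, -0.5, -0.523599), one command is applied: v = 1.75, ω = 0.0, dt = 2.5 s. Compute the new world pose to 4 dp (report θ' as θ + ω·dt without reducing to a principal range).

θ' = -0.5236 + 0.0·2.5 = -0.5236
ω = 0 → straight: x' = -0.5 + 1.75·cos(-0.5236)·2.5 = 3.2889
y' = -0.5 + 1.75·sin(-0.5236)·2.5 = -2.6875

(3.2889, -2.6875, -0.5236)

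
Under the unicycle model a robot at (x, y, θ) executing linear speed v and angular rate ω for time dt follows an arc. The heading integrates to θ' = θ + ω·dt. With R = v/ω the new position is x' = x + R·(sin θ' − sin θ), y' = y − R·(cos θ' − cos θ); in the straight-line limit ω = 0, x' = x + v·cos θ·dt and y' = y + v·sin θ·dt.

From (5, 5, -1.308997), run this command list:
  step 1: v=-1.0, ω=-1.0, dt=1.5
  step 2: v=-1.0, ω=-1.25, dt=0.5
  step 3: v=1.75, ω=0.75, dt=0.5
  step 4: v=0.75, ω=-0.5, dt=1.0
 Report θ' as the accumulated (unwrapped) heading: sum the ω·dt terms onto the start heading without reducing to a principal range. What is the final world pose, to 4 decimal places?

step 1: θ'=-2.8090 (R=1.0000) → pose (5.6394, 6.2040, -2.8090)
step 2: θ'=-3.4340 (R=0.8000) → pose (6.1312, 6.2139, -3.4340)
step 3: θ'=-3.0590 (R=2.3333) → pose (5.2661, 6.3050, -3.0590)
step 4: θ'=-3.5590 (R=-1.5000) → pose (4.5343, 6.4287, -3.5590)

(4.5343, 6.4287, -3.5590)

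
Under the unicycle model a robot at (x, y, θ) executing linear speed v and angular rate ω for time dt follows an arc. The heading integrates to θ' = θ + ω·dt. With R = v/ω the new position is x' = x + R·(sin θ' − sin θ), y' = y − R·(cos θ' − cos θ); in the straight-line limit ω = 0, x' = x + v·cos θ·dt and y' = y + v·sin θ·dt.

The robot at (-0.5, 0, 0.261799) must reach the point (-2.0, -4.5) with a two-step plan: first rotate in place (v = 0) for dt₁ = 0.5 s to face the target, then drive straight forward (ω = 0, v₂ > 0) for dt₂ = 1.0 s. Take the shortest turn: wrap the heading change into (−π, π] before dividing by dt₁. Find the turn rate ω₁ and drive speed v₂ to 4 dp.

heading to target = atan2(-4.5−0, -2−-0.5) = -1.8925
Δθ = wrap(-1.8925 − 0.2618) = -2.1543; ω₁ = Δθ/dt₁ = -4.3087
distance = √((-2−-0.5)² + (-4.5−0)²) = 4.7434; v₂ = distance/dt₂ = 4.7434

ω₁ = -4.3087, v₂ = 4.7434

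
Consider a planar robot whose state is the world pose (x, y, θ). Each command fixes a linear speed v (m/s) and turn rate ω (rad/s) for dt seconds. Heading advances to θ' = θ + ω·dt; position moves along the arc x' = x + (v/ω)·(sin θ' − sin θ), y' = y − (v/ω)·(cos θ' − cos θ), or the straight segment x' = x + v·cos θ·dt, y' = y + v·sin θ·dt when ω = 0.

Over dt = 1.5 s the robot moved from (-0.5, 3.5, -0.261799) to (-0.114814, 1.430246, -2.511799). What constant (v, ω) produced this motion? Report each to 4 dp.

Δθ = -2.511799 − -0.261799 = -2.250000
ω = Δθ/dt = -2.250000/1.5 = -1.5000
R = −Δy/(cos θ' − cos θ) = -1.1667
v = R·ω = -1.1667·-1.5000 = 1.7500

v = 1.7500, ω = -1.5000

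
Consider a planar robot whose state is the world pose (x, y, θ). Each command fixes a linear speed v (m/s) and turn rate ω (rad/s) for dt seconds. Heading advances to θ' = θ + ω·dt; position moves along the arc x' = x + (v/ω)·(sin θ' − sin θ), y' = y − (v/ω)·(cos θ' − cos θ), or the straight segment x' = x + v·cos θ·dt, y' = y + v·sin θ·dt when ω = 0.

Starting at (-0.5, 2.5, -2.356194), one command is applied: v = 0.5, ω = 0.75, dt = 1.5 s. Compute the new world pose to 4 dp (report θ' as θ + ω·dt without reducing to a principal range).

θ' = -2.3562 + 0.75·1.5 = -1.2312
R = v/ω = 0.5/0.75 = 0.6667
x' = -0.5 + 0.6667·(sin -1.2312 − sin -2.3562) = -0.6572
y' = 2.5 − 0.6667·(cos -1.2312 − cos -2.3562) = 1.8065

(-0.6572, 1.8065, -1.2312)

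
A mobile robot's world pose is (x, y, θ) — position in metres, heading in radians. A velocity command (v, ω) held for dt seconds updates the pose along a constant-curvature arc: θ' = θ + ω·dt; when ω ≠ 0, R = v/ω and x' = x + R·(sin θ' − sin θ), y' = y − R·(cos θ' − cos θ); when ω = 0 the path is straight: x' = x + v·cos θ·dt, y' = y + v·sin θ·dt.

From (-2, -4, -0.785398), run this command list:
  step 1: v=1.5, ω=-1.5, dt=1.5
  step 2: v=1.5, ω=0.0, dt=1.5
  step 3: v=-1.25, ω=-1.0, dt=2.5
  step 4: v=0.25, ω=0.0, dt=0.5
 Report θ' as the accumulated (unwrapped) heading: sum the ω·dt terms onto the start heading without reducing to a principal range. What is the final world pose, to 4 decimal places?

(-3.7643, -8.0144, -5.5354)

step 1: θ'=-3.0354 (R=-1.0000) → pose (-2.6011, -5.7015, -3.0354)
step 2: θ'=-3.0354 (straight) → pose (-4.8384, -5.9400, -3.0354)
step 3: θ'=-5.5354 (R=1.2500) → pose (-3.8559, -8.0994, -5.5354)
step 4: θ'=-5.5354 (straight) → pose (-3.7643, -8.0144, -5.5354)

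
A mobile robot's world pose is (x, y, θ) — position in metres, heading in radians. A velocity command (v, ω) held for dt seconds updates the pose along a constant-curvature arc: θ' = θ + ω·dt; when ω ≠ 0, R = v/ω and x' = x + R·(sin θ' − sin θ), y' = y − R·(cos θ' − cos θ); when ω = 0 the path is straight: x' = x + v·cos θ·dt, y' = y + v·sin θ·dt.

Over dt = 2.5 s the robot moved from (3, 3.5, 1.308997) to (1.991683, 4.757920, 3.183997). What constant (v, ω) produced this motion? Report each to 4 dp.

Δθ = 3.183997 − 1.308997 = 1.875000
ω = Δθ/dt = 1.875000/2.5 = 0.7500
R = −Δy/(cos θ' − cos θ) = 1.0000
v = R·ω = 1.0000·0.7500 = 0.7500

v = 0.7500, ω = 0.7500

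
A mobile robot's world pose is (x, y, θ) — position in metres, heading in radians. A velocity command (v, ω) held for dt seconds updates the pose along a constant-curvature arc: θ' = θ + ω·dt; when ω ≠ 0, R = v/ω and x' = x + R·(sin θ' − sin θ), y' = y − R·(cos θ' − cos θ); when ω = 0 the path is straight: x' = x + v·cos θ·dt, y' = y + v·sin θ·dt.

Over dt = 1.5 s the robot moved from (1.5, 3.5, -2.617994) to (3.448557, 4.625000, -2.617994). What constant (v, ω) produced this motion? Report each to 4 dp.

v = -1.5000, ω = 0.0000

Δθ = -2.617994 − -2.617994 = 0.000000
ω = Δθ/dt = 0.000000/1.5 = 0.0000
ω = 0 → v = (Δx·cos θ + Δy·sin θ)/dt = -1.5000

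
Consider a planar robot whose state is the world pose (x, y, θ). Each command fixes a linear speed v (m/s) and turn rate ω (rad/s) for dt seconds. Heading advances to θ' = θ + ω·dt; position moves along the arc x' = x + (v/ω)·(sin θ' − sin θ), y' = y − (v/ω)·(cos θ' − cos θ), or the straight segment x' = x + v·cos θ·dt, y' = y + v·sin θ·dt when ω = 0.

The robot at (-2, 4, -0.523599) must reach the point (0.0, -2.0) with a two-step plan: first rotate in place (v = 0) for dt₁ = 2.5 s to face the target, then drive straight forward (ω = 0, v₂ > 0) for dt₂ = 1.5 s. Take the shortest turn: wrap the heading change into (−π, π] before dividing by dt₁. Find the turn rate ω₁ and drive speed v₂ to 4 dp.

heading to target = atan2(-2−4, 0−-2) = -1.2490
Δθ = wrap(-1.2490 − -0.5236) = -0.7254; ω₁ = Δθ/dt₁ = -0.2902
distance = √((0−-2)² + (-2−4)²) = 6.3246; v₂ = distance/dt₂ = 4.2164

ω₁ = -0.2902, v₂ = 4.2164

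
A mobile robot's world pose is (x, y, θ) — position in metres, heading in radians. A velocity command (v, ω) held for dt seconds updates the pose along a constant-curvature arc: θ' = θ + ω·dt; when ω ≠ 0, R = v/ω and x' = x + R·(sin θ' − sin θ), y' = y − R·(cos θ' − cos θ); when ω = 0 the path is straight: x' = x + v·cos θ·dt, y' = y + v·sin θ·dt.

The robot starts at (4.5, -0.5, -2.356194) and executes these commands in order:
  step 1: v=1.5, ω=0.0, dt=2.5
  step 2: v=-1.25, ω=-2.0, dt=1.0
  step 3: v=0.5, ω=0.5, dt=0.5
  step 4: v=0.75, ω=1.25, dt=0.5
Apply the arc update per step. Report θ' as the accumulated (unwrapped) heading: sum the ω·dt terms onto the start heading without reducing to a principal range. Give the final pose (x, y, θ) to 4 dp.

(2.4674, -2.9307, -3.4812)

step 1: θ'=-2.3562 (straight) → pose (1.8484, -3.1517, -2.3562)
step 2: θ'=-4.3562 (R=0.6250) → pose (2.8761, -3.3756, -4.3562)
step 3: θ'=-4.1062 (R=1.0000) → pose (2.7607, -3.1546, -4.1062)
step 4: θ'=-3.4812 (R=0.6000) → pose (2.4674, -2.9307, -3.4812)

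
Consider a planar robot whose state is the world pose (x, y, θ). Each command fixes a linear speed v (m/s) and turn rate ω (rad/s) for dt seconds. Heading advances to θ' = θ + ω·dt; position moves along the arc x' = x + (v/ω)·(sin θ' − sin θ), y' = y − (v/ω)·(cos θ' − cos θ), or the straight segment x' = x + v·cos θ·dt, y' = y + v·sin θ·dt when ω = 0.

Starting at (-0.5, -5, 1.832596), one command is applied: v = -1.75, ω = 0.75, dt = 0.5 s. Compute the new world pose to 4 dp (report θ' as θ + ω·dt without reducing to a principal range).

θ' = 1.8326 + 0.75·0.5 = 2.2076
R = v/ω = -1.75/0.75 = -2.3333
x' = -0.5 + -2.3333·(sin 2.2076 − sin 1.8326) = -0.1222
y' = -5 − -2.3333·(cos 2.2076 − cos 1.8326) = -5.7835

(-0.1222, -5.7835, 2.2076)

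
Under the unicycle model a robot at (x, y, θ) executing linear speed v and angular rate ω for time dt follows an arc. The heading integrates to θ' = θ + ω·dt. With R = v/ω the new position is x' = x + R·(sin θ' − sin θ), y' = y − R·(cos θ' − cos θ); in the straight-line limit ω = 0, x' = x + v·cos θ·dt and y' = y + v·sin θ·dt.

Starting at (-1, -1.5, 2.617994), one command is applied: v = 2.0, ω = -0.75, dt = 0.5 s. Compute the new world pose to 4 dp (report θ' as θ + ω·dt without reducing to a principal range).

(-1.7532, -0.8512, 2.2430)

θ' = 2.6180 + -0.75·0.5 = 2.2430
R = v/ω = 2.0/-0.75 = -2.6667
x' = -1 + -2.6667·(sin 2.2430 − sin 2.6180) = -1.7532
y' = -1.5 − -2.6667·(cos 2.2430 − cos 2.6180) = -0.8512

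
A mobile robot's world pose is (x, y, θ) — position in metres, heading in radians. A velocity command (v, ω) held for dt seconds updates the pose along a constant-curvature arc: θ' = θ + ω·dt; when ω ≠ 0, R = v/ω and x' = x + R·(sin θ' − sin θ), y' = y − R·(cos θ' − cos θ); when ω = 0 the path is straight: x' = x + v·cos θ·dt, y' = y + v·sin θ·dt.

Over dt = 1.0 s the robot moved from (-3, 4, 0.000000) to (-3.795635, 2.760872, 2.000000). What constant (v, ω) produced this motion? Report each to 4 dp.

Δθ = 2.000000 − 0.000000 = 2.000000
ω = Δθ/dt = 2.000000/1.0 = 2.0000
R = −Δy/(cos θ' − cos θ) = -0.8750
v = R·ω = -0.8750·2.0000 = -1.7500

v = -1.7500, ω = 2.0000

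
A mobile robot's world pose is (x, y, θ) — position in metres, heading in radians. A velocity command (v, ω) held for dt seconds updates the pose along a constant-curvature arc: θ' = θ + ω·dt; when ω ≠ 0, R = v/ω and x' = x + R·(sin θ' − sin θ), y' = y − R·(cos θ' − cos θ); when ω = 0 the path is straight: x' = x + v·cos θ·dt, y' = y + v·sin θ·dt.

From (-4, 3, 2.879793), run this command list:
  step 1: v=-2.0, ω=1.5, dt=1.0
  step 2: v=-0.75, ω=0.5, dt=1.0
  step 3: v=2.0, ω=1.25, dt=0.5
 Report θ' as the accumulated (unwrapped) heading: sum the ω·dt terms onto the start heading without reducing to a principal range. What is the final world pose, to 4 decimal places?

step 1: θ'=4.3798 (R=-1.3333) → pose (-2.3946, 3.8526, 4.3798)
step 2: θ'=4.8798 (R=-1.5000) → pose (-2.3334, 4.5923, 4.8798)
step 3: θ'=5.5048 (R=1.6000) → pose (-1.8792, 3.7196, 5.5048)

(-1.8792, 3.7196, 5.5048)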